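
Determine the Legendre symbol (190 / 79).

1

Euler's criterion: (190/79) ≡ 32^39 (mod 79).
32^2 ≡ 76 (mod 79)
32^4 ≡ 9 (mod 79)
32^8 ≡ 2 (mod 79)
32^16 ≡ 4 (mod 79)
32^32 ≡ 16 (mod 79)
32^39 = 32^(32+4+2+1) ≡ 1 (mod 79).
Result is 1, so (190/79) = 1.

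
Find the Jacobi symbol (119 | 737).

Reciprocity: 119 ≡ 3 and 737 ≡ 1 (mod 4), so (119/737) = +(737/119).
Reduce top mod 119: now compute (23/119).
Reciprocity: 23 ≡ 3 and 119 ≡ 3 (mod 4), so (23/119) = −(119/23).
Reduce top mod 23: now compute (4/23).
Pull out 2^2: since 23 ≡ 7 (mod 8), (2/23) = +1, so (2/23)^2 = +1.
Reached (1/23) = 1. Collecting the sign flips along the way, the symbol is -1.

-1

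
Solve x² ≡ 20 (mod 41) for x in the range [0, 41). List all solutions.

15, 26

41 ≡ 1 (mod 4), so we find a root by search.
Trying successive values, 15² = 225 ≡ 20 (mod 41). The other root is 41 − 15 = 26.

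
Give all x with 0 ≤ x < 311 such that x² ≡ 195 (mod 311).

Since 311 ≡ 3 (mod 4), a square root of 195 is 195^((311+1)/4) = 195^78 mod 311.
Repeated squaring: 195^2≡83, 195^4≡47, 195^8≡32, 195^16≡91, 195^32≡195, 195^64≡83 (mod 311).
195^78 = 195^(64+8+4+2) ≡ 91 (mod 311).
Check: 91² = 8281 ≡ 195 (mod 311). The two roots are 91 and 220.

91, 220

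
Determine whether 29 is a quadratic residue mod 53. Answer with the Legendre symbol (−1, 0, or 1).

Euler's criterion: (29/53) ≡ 29^26 (mod 53).
29^2 ≡ 46 (mod 53)
29^4 ≡ 49 (mod 53)
29^8 ≡ 16 (mod 53)
29^16 ≡ 44 (mod 53)
29^26 = 29^(16+8+2) ≡ 1 (mod 53).
Result is 1, so (29/53) = 1.

1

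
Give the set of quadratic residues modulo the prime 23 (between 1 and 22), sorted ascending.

Square k = 1,…,11 (k and 23−k give the same square):
1²=1, 2²=4, 3²=9, 4²=16, 5²≡2, 6²≡13, 7²≡3, 8²≡18, 9²≡12, 10²≡8, 11²≡6 (mod 23).
So the quadratic residues mod 23 are {1, 2, 3, 4, 6, 8, 9, 12, 13, 16, 18}.

1,2,3,4,6,8,9,12,13,16,18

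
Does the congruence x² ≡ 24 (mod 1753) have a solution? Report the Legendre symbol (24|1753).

Pull out 2^3: since 1753 ≡ 1 (mod 8), (2/1753) = +1, so (2/1753)^3 = +1.
Reciprocity: 3 ≡ 3 and 1753 ≡ 1 (mod 4), so (3/1753) = +(1753/3).
Reduce top mod 3: now compute (1/3).
Reached (1/3) = 1. Collecting the sign flips along the way, the symbol is +1.

1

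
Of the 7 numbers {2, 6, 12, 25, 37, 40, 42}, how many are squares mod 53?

5

(2/53) = -1 → non-residue.
(6/53) = +1 → QR.
(12/53) = -1 → non-residue.
(25/53) = +1 → QR.
(37/53) = +1 → QR.
(40/53) = +1 → QR.
(42/53) = +1 → QR.
Total quadratic residues among the 7: 5.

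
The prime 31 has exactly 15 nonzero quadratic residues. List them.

1,2,4,5,7,8,9,10,14,16,18,19,20,25,28

Square k = 1,…,15 (k and 31−k give the same square):
1²=1, 2²=4, 3²=9, 4²=16, 5²=25, 6²≡5, 7²≡18, 8²≡2, 9²≡19, 10²≡7, 11²≡28, 12²≡20, 13²≡14, 14²≡10, 15²≡8 (mod 31).
So the quadratic residues mod 31 are {1, 2, 4, 5, 7, 8, 9, 10, 14, 16, 18, 19, 20, 25, 28}.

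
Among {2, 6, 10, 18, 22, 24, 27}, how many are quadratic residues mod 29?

(2/29) = -1 → non-residue.
(6/29) = +1 → QR.
(10/29) = -1 → non-residue.
(18/29) = -1 → non-residue.
(22/29) = +1 → QR.
(24/29) = +1 → QR.
(27/29) = -1 → non-residue.
Total quadratic residues among the 7: 3.

3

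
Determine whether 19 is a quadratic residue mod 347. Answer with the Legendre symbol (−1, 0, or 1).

Reciprocity: 19 ≡ 3 and 347 ≡ 3 (mod 4), so (19/347) = −(347/19).
Reduce top mod 19: now compute (5/19).
Reciprocity: 5 ≡ 1 and 19 ≡ 3 (mod 4), so (5/19) = +(19/5).
Reduce top mod 5: now compute (4/5).
Pull out 2^2: since 5 ≡ 5 (mod 8), (2/5) = -1, so (2/5)^2 = +1.
Reached (1/5) = 1. Collecting the sign flips along the way, the symbol is -1.

-1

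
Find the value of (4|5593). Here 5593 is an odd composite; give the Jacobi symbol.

Pull out 2^2: since 5593 ≡ 1 (mod 8), (2/5593) = +1, so (2/5593)^2 = +1.
Reached (1/5593) = 1. Collecting the sign flips along the way, the symbol is +1.

1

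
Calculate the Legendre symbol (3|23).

Euler's criterion: (3/23) ≡ 3^11 (mod 23).
3^2 ≡ 9 (mod 23)
3^4 ≡ 12 (mod 23)
3^8 ≡ 6 (mod 23)
3^11 = 3^(8+2+1) ≡ 1 (mod 23).
Result is 1, so (3/23) = 1.

1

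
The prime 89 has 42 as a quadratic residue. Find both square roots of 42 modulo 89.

89 ≡ 1 (mod 4), so we find a root by search.
Trying successive values, 24² = 576 ≡ 42 (mod 89). The other root is 89 − 24 = 65.

24, 65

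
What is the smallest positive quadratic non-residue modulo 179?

(2/179) = −1, so 2 is the smallest positive non-residue mod 179.

2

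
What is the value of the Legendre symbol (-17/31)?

1

First reduce: -17 ≡ 14 (mod 31).
Pull out 2: since 31 ≡ 7 (mod 8), (2/31) = +1.
Reciprocity: 7 ≡ 3 and 31 ≡ 3 (mod 4), so (7/31) = −(31/7).
Reduce top mod 7: now compute (3/7).
Reciprocity: 3 ≡ 3 and 7 ≡ 3 (mod 4), so (3/7) = −(7/3).
Reduce top mod 3: now compute (1/3).
Reached (1/3) = 1. Collecting the sign flips along the way, the symbol is +1.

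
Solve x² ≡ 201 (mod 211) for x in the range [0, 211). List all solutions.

Since 211 ≡ 3 (mod 4), a square root of 201 is 201^((211+1)/4) = 201^53 mod 211.
Repeated squaring: 201^2≡100, 201^4≡83, 201^8≡137, 201^16≡201, 201^32≡100 (mod 211).
201^53 = 201^(32+16+4+1) ≡ 137 (mod 211).
Check: 137² = 18769 ≡ 201 (mod 211). The two roots are 74 and 137.

74, 137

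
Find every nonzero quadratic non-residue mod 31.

3,6,11,12,13,15,17,21,22,23,24,26,27,29,30

Square k = 1,…,15 (k and 31−k give the same square):
1²=1, 2²=4, 3²=9, 4²=16, 5²=25, 6²≡5, 7²≡18, 8²≡2, 9²≡19, 10²≡7, 11²≡28, 12²≡20, 13²≡14, 14²≡10, 15²≡8 (mod 31).
The residues are {1, 2, 4, 5, 7, 8, 9, 10, 14, 16, 18, 19, 20, 25, 28}; the non-residues are the remaining 15 nonzero classes.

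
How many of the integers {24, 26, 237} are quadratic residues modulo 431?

1

(24/431) = +1 → QR.
(26/431) = -1 → non-residue.
(237/431) = -1 → non-residue.
Total quadratic residues among the 3: 1.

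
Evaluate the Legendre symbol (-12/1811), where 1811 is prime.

-1

First reduce: -12 ≡ 1799 (mod 1811).
Reciprocity: 1799 ≡ 3 and 1811 ≡ 3 (mod 4), so (1799/1811) = −(1811/1799).
Reduce top mod 1799: now compute (12/1799).
Pull out 2^2: since 1799 ≡ 7 (mod 8), (2/1799) = +1, so (2/1799)^2 = +1.
Reciprocity: 3 ≡ 3 and 1799 ≡ 3 (mod 4), so (3/1799) = −(1799/3).
Reduce top mod 3: now compute (2/3).
Pull out 2: since 3 ≡ 3 (mod 8), (2/3) = -1.
Reached (1/3) = 1. Collecting the sign flips along the way, the symbol is -1.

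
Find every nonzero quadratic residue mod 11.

1, 3, 4, 5, 9

Square k = 1,…,5 (k and 11−k give the same square):
1²=1, 2²=4, 3²=9, 4²≡5, 5²≡3 (mod 11).
So the quadratic residues mod 11 are {1, 3, 4, 5, 9}.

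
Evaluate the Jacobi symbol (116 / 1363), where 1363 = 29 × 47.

0

Pull out 2^2: since 1363 ≡ 3 (mod 8), (2/1363) = -1, so (2/1363)^2 = +1.
Reciprocity: 29 ≡ 1 and 1363 ≡ 3 (mod 4), so (29/1363) = +(1363/29).
Reduce top mod 29: now compute (0/29).
Top reduces to 0: gcd > 1, so the symbol is 0.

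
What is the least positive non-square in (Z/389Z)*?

2

(2/389) = −1, so 2 is the smallest positive non-residue mod 389.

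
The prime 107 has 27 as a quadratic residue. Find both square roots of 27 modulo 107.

53, 54

Since 107 ≡ 3 (mod 4), a square root of 27 is 27^((107+1)/4) = 27^27 mod 107.
Repeated squaring: 27^2≡87, 27^4≡79, 27^8≡35, 27^16≡48 (mod 107).
27^27 = 27^(16+8+2+1) ≡ 53 (mod 107).
Check: 53² = 2809 ≡ 27 (mod 107). The two roots are 53 and 54.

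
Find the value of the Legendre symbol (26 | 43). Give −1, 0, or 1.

Pull out 2: since 43 ≡ 3 (mod 8), (2/43) = -1.
Reciprocity: 13 ≡ 1 and 43 ≡ 3 (mod 4), so (13/43) = +(43/13).
Reduce top mod 13: now compute (4/13).
Pull out 2^2: since 13 ≡ 5 (mod 8), (2/13) = -1, so (2/13)^2 = +1.
Reached (1/13) = 1. Collecting the sign flips along the way, the symbol is -1.

-1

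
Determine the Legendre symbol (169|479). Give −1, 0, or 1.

1

Reciprocity: 169 ≡ 1 and 479 ≡ 3 (mod 4), so (169/479) = +(479/169).
Reduce top mod 169: now compute (141/169).
Reciprocity: 141 ≡ 1 and 169 ≡ 1 (mod 4), so (141/169) = +(169/141).
Reduce top mod 141: now compute (28/141).
Pull out 2^2: since 141 ≡ 5 (mod 8), (2/141) = -1, so (2/141)^2 = +1.
Reciprocity: 7 ≡ 3 and 141 ≡ 1 (mod 4), so (7/141) = +(141/7).
Reduce top mod 7: now compute (1/7).
Reached (1/7) = 1. Collecting the sign flips along the way, the symbol is +1.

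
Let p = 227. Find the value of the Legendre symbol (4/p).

1

Pull out 2^2: since 227 ≡ 3 (mod 8), (2/227) = -1, so (2/227)^2 = +1.
Reached (1/227) = 1. Collecting the sign flips along the way, the symbol is +1.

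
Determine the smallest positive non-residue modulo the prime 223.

3

(2/223) = +1, so 2 is a residue.
(3/223) = −1, so 3 is the smallest positive non-residue mod 223.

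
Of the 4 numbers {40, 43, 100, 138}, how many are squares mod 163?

3

(40/163) = +1 → QR.
(43/163) = +1 → QR.
(100/163) = +1 → QR.
(138/163) = -1 → non-residue.
Total quadratic residues among the 4: 3.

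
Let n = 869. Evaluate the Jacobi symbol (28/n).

1

Pull out 2^2: since 869 ≡ 5 (mod 8), (2/869) = -1, so (2/869)^2 = +1.
Reciprocity: 7 ≡ 3 and 869 ≡ 1 (mod 4), so (7/869) = +(869/7).
Reduce top mod 7: now compute (1/7).
Reached (1/7) = 1. Collecting the sign flips along the way, the symbol is +1.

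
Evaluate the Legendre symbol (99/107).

1

Euler's criterion: (99/107) ≡ 99^53 (mod 107).
99^2 ≡ 64 (mod 107)
99^4 ≡ 30 (mod 107)
99^8 ≡ 44 (mod 107)
99^16 ≡ 10 (mod 107)
99^32 ≡ 100 (mod 107)
99^53 = 99^(32+16+4+1) ≡ 1 (mod 107).
Result is 1, so (99/107) = 1.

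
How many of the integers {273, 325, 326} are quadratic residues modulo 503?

2

(273/503) = +1 → QR.
(325/503) = +1 → QR.
(326/503) = -1 → non-residue.
Total quadratic residues among the 3: 2.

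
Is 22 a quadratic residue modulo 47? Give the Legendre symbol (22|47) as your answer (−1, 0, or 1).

-1

Pull out 2: since 47 ≡ 7 (mod 8), (2/47) = +1.
Reciprocity: 11 ≡ 3 and 47 ≡ 3 (mod 4), so (11/47) = −(47/11).
Reduce top mod 11: now compute (3/11).
Reciprocity: 3 ≡ 3 and 11 ≡ 3 (mod 4), so (3/11) = −(11/3).
Reduce top mod 3: now compute (2/3).
Pull out 2: since 3 ≡ 3 (mod 8), (2/3) = -1.
Reached (1/3) = 1. Collecting the sign flips along the way, the symbol is -1.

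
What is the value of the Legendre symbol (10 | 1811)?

Pull out 2: since 1811 ≡ 3 (mod 8), (2/1811) = -1.
Reciprocity: 5 ≡ 1 and 1811 ≡ 3 (mod 4), so (5/1811) = +(1811/5).
Reduce top mod 5: now compute (1/5).
Reached (1/5) = 1. Collecting the sign flips along the way, the symbol is -1.

-1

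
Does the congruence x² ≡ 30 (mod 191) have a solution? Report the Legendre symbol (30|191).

Pull out 2: since 191 ≡ 7 (mod 8), (2/191) = +1.
Reciprocity: 15 ≡ 3 and 191 ≡ 3 (mod 4), so (15/191) = −(191/15).
Reduce top mod 15: now compute (11/15).
Reciprocity: 11 ≡ 3 and 15 ≡ 3 (mod 4), so (11/15) = −(15/11).
Reduce top mod 11: now compute (4/11).
Pull out 2^2: since 11 ≡ 3 (mod 8), (2/11) = -1, so (2/11)^2 = +1.
Reached (1/11) = 1. Collecting the sign flips along the way, the symbol is +1.

1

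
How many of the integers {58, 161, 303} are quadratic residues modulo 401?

(58/401) = +1 → QR.
(161/401) = -1 → non-residue.
(303/401) = +1 → QR.
Total quadratic residues among the 3: 2.

2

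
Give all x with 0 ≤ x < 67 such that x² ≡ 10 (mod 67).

Since 67 ≡ 3 (mod 4), a square root of 10 is 10^((67+1)/4) = 10^17 mod 67.
Repeated squaring: 10^2≡33, 10^4≡17, 10^8≡21, 10^16≡39 (mod 67).
10^17 = 10^(16+1) ≡ 55 (mod 67).
Check: 55² = 3025 ≡ 10 (mod 67). The two roots are 12 and 55.

12, 55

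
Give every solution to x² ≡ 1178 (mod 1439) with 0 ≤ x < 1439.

472, 967

Since 1439 ≡ 3 (mod 4), a square root of 1178 is 1178^((1439+1)/4) = 1178^360 mod 1439.
Repeated squaring: 1178^2≡488, 1178^4≡709, 1178^8≡470, 1178^16≡733, 1178^32≡542, 1178^64≡208, 1178^128≡94, 1178^256≡202 (mod 1439).
1178^360 = 1178^(256+64+32+8) ≡ 472 (mod 1439).
Check: 472² = 222784 ≡ 1178 (mod 1439). The two roots are 472 and 967.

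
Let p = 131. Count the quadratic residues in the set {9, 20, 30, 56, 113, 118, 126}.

(9/131) = +1 → QR.
(20/131) = +1 → QR.
(30/131) = -1 → non-residue.
(56/131) = -1 → non-residue.
(113/131) = +1 → QR.
(118/131) = -1 → non-residue.
(126/131) = -1 → non-residue.
Total quadratic residues among the 7: 3.

3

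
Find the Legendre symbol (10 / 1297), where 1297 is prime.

-1

Pull out 2: since 1297 ≡ 1 (mod 8), (2/1297) = +1.
Reciprocity: 5 ≡ 1 and 1297 ≡ 1 (mod 4), so (5/1297) = +(1297/5).
Reduce top mod 5: now compute (2/5).
Pull out 2: since 5 ≡ 5 (mod 8), (2/5) = -1.
Reached (1/5) = 1. Collecting the sign flips along the way, the symbol is -1.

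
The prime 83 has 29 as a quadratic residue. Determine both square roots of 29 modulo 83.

Since 83 ≡ 3 (mod 4), a square root of 29 is 29^((83+1)/4) = 29^21 mod 83.
Repeated squaring: 29^2≡11, 29^4≡38, 29^8≡33, 29^16≡10 (mod 83).
29^21 = 29^(16+4+1) ≡ 64 (mod 83).
Check: 64² = 4096 ≡ 29 (mod 83). The two roots are 19 and 64.

19, 64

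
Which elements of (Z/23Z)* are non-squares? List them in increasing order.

Square k = 1,…,11 (k and 23−k give the same square):
1²=1, 2²=4, 3²=9, 4²=16, 5²≡2, 6²≡13, 7²≡3, 8²≡18, 9²≡12, 10²≡8, 11²≡6 (mod 23).
The residues are {1, 2, 3, 4, 6, 8, 9, 12, 13, 16, 18}; the non-residues are the remaining 11 nonzero classes.

5, 7, 10, 11, 14, 15, 17, 19, 20, 21, 22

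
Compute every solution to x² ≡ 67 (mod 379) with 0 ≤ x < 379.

83, 296

Since 379 ≡ 3 (mod 4), a square root of 67 is 67^((379+1)/4) = 67^95 mod 379.
Repeated squaring: 67^2≡320, 67^4≡70, 67^8≡352, 67^16≡350, 67^32≡83, 67^64≡67 (mod 379).
67^95 = 67^(64+16+8+4+2+1) ≡ 83 (mod 379).
Check: 83² = 6889 ≡ 67 (mod 379). The two roots are 83 and 296.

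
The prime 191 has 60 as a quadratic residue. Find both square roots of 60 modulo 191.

92, 99

Since 191 ≡ 3 (mod 4), a square root of 60 is 60^((191+1)/4) = 60^48 mod 191.
Repeated squaring: 60^2≡162, 60^4≡77, 60^8≡8, 60^16≡64, 60^32≡85 (mod 191).
60^48 = 60^(32+16) ≡ 92 (mod 191).
Check: 92² = 8464 ≡ 60 (mod 191). The two roots are 92 and 99.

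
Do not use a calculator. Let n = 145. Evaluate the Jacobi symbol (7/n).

-1

Reciprocity: 7 ≡ 3 and 145 ≡ 1 (mod 4), so (7/145) = +(145/7).
Reduce top mod 7: now compute (5/7).
Reciprocity: 5 ≡ 1 and 7 ≡ 3 (mod 4), so (5/7) = +(7/5).
Reduce top mod 5: now compute (2/5).
Pull out 2: since 5 ≡ 5 (mod 8), (2/5) = -1.
Reached (1/5) = 1. Collecting the sign flips along the way, the symbol is -1.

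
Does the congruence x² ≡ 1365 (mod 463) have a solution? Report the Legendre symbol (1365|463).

First reduce: 1365 ≡ 439 (mod 463).
Reciprocity: 439 ≡ 3 and 463 ≡ 3 (mod 4), so (439/463) = −(463/439).
Reduce top mod 439: now compute (24/439).
Pull out 2^3: since 439 ≡ 7 (mod 8), (2/439) = +1, so (2/439)^3 = +1.
Reciprocity: 3 ≡ 3 and 439 ≡ 3 (mod 4), so (3/439) = −(439/3).
Reduce top mod 3: now compute (1/3).
Reached (1/3) = 1. Collecting the sign flips along the way, the symbol is +1.

1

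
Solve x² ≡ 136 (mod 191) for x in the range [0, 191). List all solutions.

30, 161

Since 191 ≡ 3 (mod 4), a square root of 136 is 136^((191+1)/4) = 136^48 mod 191.
Repeated squaring: 136^2≡160, 136^4≡6, 136^8≡36, 136^16≡150, 136^32≡153 (mod 191).
136^48 = 136^(32+16) ≡ 30 (mod 191).
Check: 30² = 900 ≡ 136 (mod 191). The two roots are 30 and 161.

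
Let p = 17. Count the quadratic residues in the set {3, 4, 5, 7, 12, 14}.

(3/17) = -1 → non-residue.
(4/17) = +1 → QR.
(5/17) = -1 → non-residue.
(7/17) = -1 → non-residue.
(12/17) = -1 → non-residue.
(14/17) = -1 → non-residue.
Total quadratic residues among the 6: 1.

1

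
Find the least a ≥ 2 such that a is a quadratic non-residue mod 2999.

(2/2999) = +1, so 2 is a residue.
(3/2999) = +1, so 3 is a residue.
(4/2999) = +1, so 4 is a residue.
(5/2999) = +1, so 5 is a residue.
(6/2999) = +1, so 6 is a residue.
(7/2999) = +1, so 7 is a residue.
(8/2999) = +1, so 8 is a residue.
(9/2999) = +1, so 9 is a residue.
(10/2999) = +1, so 10 is a residue.
(11/2999) = +1, so 11 is a residue.
(12/2999) = +1, so 12 is a residue.
(13/2999) = +1, so 13 is a residue.
(14/2999) = +1, so 14 is a residue.
(15/2999) = +1, so 15 is a residue.
(16/2999) = +1, so 16 is a residue.
(17/2999) = −1, so 17 is the smallest positive non-residue mod 2999.

17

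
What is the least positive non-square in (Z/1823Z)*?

(2/1823) = +1, so 2 is a residue.
(3/1823) = +1, so 3 is a residue.
(4/1823) = +1, so 4 is a residue.
(5/1823) = −1, so 5 is the smallest positive non-residue mod 1823.

5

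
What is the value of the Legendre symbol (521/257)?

First reduce: 521 ≡ 7 (mod 257).
Reciprocity: 7 ≡ 3 and 257 ≡ 1 (mod 4), so (7/257) = +(257/7).
Reduce top mod 7: now compute (5/7).
Reciprocity: 5 ≡ 1 and 7 ≡ 3 (mod 4), so (5/7) = +(7/5).
Reduce top mod 5: now compute (2/5).
Pull out 2: since 5 ≡ 5 (mod 8), (2/5) = -1.
Reached (1/5) = 1. Collecting the sign flips along the way, the symbol is -1.

-1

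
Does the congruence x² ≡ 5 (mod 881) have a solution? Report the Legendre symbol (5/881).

Reciprocity: 5 ≡ 1 and 881 ≡ 1 (mod 4), so (5/881) = +(881/5).
Reduce top mod 5: now compute (1/5).
Reached (1/5) = 1. Collecting the sign flips along the way, the symbol is +1.

1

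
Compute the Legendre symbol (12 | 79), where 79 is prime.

Euler's criterion: (12/79) ≡ 12^39 (mod 79).
12^2 ≡ 65 (mod 79)
12^4 ≡ 38 (mod 79)
12^8 ≡ 22 (mod 79)
12^16 ≡ 10 (mod 79)
12^32 ≡ 21 (mod 79)
12^39 = 12^(32+4+2+1) ≡ 78 (mod 79).
Result is 78 ≡ −1, so (12/79) = −1.

-1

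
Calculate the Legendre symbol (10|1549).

Pull out 2: since 1549 ≡ 5 (mod 8), (2/1549) = -1.
Reciprocity: 5 ≡ 1 and 1549 ≡ 1 (mod 4), so (5/1549) = +(1549/5).
Reduce top mod 5: now compute (4/5).
Pull out 2^2: since 5 ≡ 5 (mod 8), (2/5) = -1, so (2/5)^2 = +1.
Reached (1/5) = 1. Collecting the sign flips along the way, the symbol is -1.

-1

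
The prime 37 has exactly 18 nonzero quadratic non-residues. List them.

2,5,6,8,13,14,15,17,18,19,20,22,23,24,29,31,32,35

Square k = 1,…,18 (k and 37−k give the same square):
1²=1, 2²=4, 3²=9, 4²=16, 5²=25, 6²=36, 7²≡12, 8²≡27, 9²≡7, 10²≡26, 11²≡10, 12²≡33, 13²≡21, 14²≡11, 15²≡3, 16²≡34, 17²≡30, 18²≡28 (mod 37).
The residues are {1, 3, 4, 7, 9, 10, 11, 12, 16, 21, 25, 26, 27, 28, 30, 33, 34, 36}; the non-residues are the remaining 18 nonzero classes.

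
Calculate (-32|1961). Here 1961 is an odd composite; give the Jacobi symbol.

1

First reduce: -32 ≡ 1929 (mod 1961).
Reciprocity: 1929 ≡ 1 and 1961 ≡ 1 (mod 4), so (1929/1961) = +(1961/1929).
Reduce top mod 1929: now compute (32/1929).
Pull out 2^5: since 1929 ≡ 1 (mod 8), (2/1929) = +1, so (2/1929)^5 = +1.
Reached (1/1929) = 1. Collecting the sign flips along the way, the symbol is +1.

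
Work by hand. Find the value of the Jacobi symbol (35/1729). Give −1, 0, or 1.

Reciprocity: 35 ≡ 3 and 1729 ≡ 1 (mod 4), so (35/1729) = +(1729/35).
Reduce top mod 35: now compute (14/35).
Pull out 2: since 35 ≡ 3 (mod 8), (2/35) = -1.
Reciprocity: 7 ≡ 3 and 35 ≡ 3 (mod 4), so (7/35) = −(35/7).
Reduce top mod 7: now compute (0/7).
Top reduces to 0: gcd > 1, so the symbol is 0.

0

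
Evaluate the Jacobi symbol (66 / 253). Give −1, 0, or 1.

0

Pull out 2: since 253 ≡ 5 (mod 8), (2/253) = -1.
Reciprocity: 33 ≡ 1 and 253 ≡ 1 (mod 4), so (33/253) = +(253/33).
Reduce top mod 33: now compute (22/33).
Pull out 2: since 33 ≡ 1 (mod 8), (2/33) = +1.
Reciprocity: 11 ≡ 3 and 33 ≡ 1 (mod 4), so (11/33) = +(33/11).
Reduce top mod 11: now compute (0/11).
Top reduces to 0: gcd > 1, so the symbol is 0.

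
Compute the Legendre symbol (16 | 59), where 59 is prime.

Pull out 2^4: since 59 ≡ 3 (mod 8), (2/59) = -1, so (2/59)^4 = +1.
Reached (1/59) = 1. Collecting the sign flips along the way, the symbol is +1.

1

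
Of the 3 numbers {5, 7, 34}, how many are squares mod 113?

(5/113) = -1 → non-residue.
(7/113) = +1 → QR.
(34/113) = -1 → non-residue.
Total quadratic residues among the 3: 1.

1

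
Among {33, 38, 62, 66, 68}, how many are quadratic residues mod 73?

(33/73) = -1 → non-residue.
(38/73) = +1 → QR.
(62/73) = -1 → non-residue.
(66/73) = -1 → non-residue.
(68/73) = -1 → non-residue.
Total quadratic residues among the 5: 1.

1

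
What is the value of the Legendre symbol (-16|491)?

-1

First reduce: -16 ≡ 475 (mod 491).
Reciprocity: 475 ≡ 3 and 491 ≡ 3 (mod 4), so (475/491) = −(491/475).
Reduce top mod 475: now compute (16/475).
Pull out 2^4: since 475 ≡ 3 (mod 8), (2/475) = -1, so (2/475)^4 = +1.
Reached (1/475) = 1. Collecting the sign flips along the way, the symbol is -1.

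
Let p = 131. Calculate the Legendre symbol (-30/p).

1

First reduce: -30 ≡ 101 (mod 131).
Reciprocity: 101 ≡ 1 and 131 ≡ 3 (mod 4), so (101/131) = +(131/101).
Reduce top mod 101: now compute (30/101).
Pull out 2: since 101 ≡ 5 (mod 8), (2/101) = -1.
Reciprocity: 15 ≡ 3 and 101 ≡ 1 (mod 4), so (15/101) = +(101/15).
Reduce top mod 15: now compute (11/15).
Reciprocity: 11 ≡ 3 and 15 ≡ 3 (mod 4), so (11/15) = −(15/11).
Reduce top mod 11: now compute (4/11).
Pull out 2^2: since 11 ≡ 3 (mod 8), (2/11) = -1, so (2/11)^2 = +1.
Reached (1/11) = 1. Collecting the sign flips along the way, the symbol is +1.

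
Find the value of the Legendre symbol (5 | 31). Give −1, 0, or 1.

Reciprocity: 5 ≡ 1 and 31 ≡ 3 (mod 4), so (5/31) = +(31/5).
Reduce top mod 5: now compute (1/5).
Reached (1/5) = 1. Collecting the sign flips along the way, the symbol is +1.

1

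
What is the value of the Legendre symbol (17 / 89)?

Euler's criterion: (17/89) ≡ 17^44 (mod 89).
17^2 ≡ 22 (mod 89)
17^4 ≡ 39 (mod 89)
17^8 ≡ 8 (mod 89)
17^16 ≡ 64 (mod 89)
17^32 ≡ 2 (mod 89)
17^44 = 17^(32+8+4) ≡ 1 (mod 89).
Result is 1, so (17/89) = 1.

1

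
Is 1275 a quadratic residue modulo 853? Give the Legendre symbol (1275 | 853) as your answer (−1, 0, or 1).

-1

Euler's criterion: (1275/853) ≡ 422^426 (mod 853).
422^2 ≡ 660 (mod 853)
422^4 ≡ 570 (mod 853)
422^8 ≡ 760 (mod 853)
422^16 ≡ 119 (mod 853)
422^32 ≡ 513 (mod 853)
422^64 ≡ 445 (mod 853)
422^128 ≡ 129 (mod 853)
422^256 ≡ 434 (mod 853)
422^426 = 422^(256+128+32+8+2) ≡ 852 (mod 853).
Result is 852 ≡ −1, so (1275/853) = −1.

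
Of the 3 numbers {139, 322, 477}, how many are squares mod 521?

(139/521) = -1 → non-residue.
(322/521) = +1 → QR.
(477/521) = +1 → QR.
Total quadratic residues among the 3: 2.

2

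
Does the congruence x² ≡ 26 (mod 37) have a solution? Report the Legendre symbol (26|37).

1

Euler's criterion: (26/37) ≡ 26^18 (mod 37).
26^2 ≡ 10 (mod 37)
26^4 ≡ 26 (mod 37)
26^8 ≡ 10 (mod 37)
26^16 ≡ 26 (mod 37)
26^18 = 26^(16+2) ≡ 1 (mod 37).
Result is 1, so (26/37) = 1.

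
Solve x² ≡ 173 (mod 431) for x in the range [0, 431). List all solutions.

Since 431 ≡ 3 (mod 4), a square root of 173 is 173^((431+1)/4) = 173^108 mod 431.
Repeated squaring: 173^2≡190, 173^4≡327, 173^8≡41, 173^16≡388, 173^32≡125, 173^64≡109 (mod 431).
173^108 = 173^(64+32+8+4) ≡ 76 (mod 431).
Check: 76² = 5776 ≡ 173 (mod 431). The two roots are 76 and 355.

76, 355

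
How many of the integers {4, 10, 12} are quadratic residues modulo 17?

(4/17) = +1 → QR.
(10/17) = -1 → non-residue.
(12/17) = -1 → non-residue.
Total quadratic residues among the 3: 1.

1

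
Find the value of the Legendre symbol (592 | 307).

1

First reduce: 592 ≡ 285 (mod 307).
Reciprocity: 285 ≡ 1 and 307 ≡ 3 (mod 4), so (285/307) = +(307/285).
Reduce top mod 285: now compute (22/285).
Pull out 2: since 285 ≡ 5 (mod 8), (2/285) = -1.
Reciprocity: 11 ≡ 3 and 285 ≡ 1 (mod 4), so (11/285) = +(285/11).
Reduce top mod 11: now compute (10/11).
Pull out 2: since 11 ≡ 3 (mod 8), (2/11) = -1.
Reciprocity: 5 ≡ 1 and 11 ≡ 3 (mod 4), so (5/11) = +(11/5).
Reduce top mod 5: now compute (1/5).
Reached (1/5) = 1. Collecting the sign flips along the way, the symbol is +1.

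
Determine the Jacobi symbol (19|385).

1

Reciprocity: 19 ≡ 3 and 385 ≡ 1 (mod 4), so (19/385) = +(385/19).
Reduce top mod 19: now compute (5/19).
Reciprocity: 5 ≡ 1 and 19 ≡ 3 (mod 4), so (5/19) = +(19/5).
Reduce top mod 5: now compute (4/5).
Pull out 2^2: since 5 ≡ 5 (mod 8), (2/5) = -1, so (2/5)^2 = +1.
Reached (1/5) = 1. Collecting the sign flips along the way, the symbol is +1.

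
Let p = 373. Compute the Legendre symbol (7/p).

Reciprocity: 7 ≡ 3 and 373 ≡ 1 (mod 4), so (7/373) = +(373/7).
Reduce top mod 7: now compute (2/7).
Pull out 2: since 7 ≡ 7 (mod 8), (2/7) = +1.
Reached (1/7) = 1. Collecting the sign flips along the way, the symbol is +1.

1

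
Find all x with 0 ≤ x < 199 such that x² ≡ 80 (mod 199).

Since 199 ≡ 3 (mod 4), a square root of 80 is 80^((199+1)/4) = 80^50 mod 199.
Repeated squaring: 80^2≡32, 80^4≡29, 80^8≡45, 80^16≡35, 80^32≡31 (mod 199).
80^50 = 80^(32+16+2) ≡ 94 (mod 199).
Check: 94² = 8836 ≡ 80 (mod 199). The two roots are 94 and 105.

94, 105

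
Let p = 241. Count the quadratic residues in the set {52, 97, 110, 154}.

2

(52/241) = -1 → non-residue.
(97/241) = +1 → QR.
(110/241) = -1 → non-residue.
(154/241) = +1 → QR.
Total quadratic residues among the 4: 2.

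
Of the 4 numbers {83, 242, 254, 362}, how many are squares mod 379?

(83/379) = +1 → QR.
(242/379) = -1 → non-residue.
(254/379) = -1 → non-residue.
(362/379) = +1 → QR.
Total quadratic residues among the 4: 2.

2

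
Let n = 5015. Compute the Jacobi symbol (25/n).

0

Reciprocity: 25 ≡ 1 and 5015 ≡ 3 (mod 4), so (25/5015) = +(5015/25).
Reduce top mod 25: now compute (15/25).
Reciprocity: 15 ≡ 3 and 25 ≡ 1 (mod 4), so (15/25) = +(25/15).
Reduce top mod 15: now compute (10/15).
Pull out 2: since 15 ≡ 7 (mod 8), (2/15) = +1.
Reciprocity: 5 ≡ 1 and 15 ≡ 3 (mod 4), so (5/15) = +(15/5).
Reduce top mod 5: now compute (0/5).
Top reduces to 0: gcd > 1, so the symbol is 0.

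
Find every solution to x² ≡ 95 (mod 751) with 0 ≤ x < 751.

Since 751 ≡ 3 (mod 4), a square root of 95 is 95^((751+1)/4) = 95^188 mod 751.
Repeated squaring: 95^2≡13, 95^4≡169, 95^8≡23, 95^16≡529, 95^32≡469, 95^64≡669, 95^128≡716 (mod 751).
95^188 = 95^(128+32+16+8+4) ≡ 648 (mod 751).
Check: 648² = 419904 ≡ 95 (mod 751). The two roots are 103 and 648.

103, 648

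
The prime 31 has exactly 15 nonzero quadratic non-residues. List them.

3 6 11 12 13 15 17 21 22 23 24 26 27 29 30

Square k = 1,…,15 (k and 31−k give the same square):
1²=1, 2²=4, 3²=9, 4²=16, 5²=25, 6²≡5, 7²≡18, 8²≡2, 9²≡19, 10²≡7, 11²≡28, 12²≡20, 13²≡14, 14²≡10, 15²≡8 (mod 31).
The residues are {1, 2, 4, 5, 7, 8, 9, 10, 14, 16, 18, 19, 20, 25, 28}; the non-residues are the remaining 15 nonzero classes.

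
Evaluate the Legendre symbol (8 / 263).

Euler's criterion: (8/263) ≡ 8^131 (mod 263).
8^2 ≡ 64 (mod 263)
8^4 ≡ 151 (mod 263)
8^8 ≡ 183 (mod 263)
8^16 ≡ 88 (mod 263)
8^32 ≡ 117 (mod 263)
8^64 ≡ 13 (mod 263)
8^128 ≡ 169 (mod 263)
8^131 = 8^(128+2+1) ≡ 1 (mod 263).
Result is 1, so (8/263) = 1.

1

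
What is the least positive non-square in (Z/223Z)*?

(2/223) = +1, so 2 is a residue.
(3/223) = −1, so 3 is the smallest positive non-residue mod 223.

3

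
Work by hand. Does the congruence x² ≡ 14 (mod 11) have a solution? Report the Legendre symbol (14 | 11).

1

First reduce: 14 ≡ 3 (mod 11).
Reciprocity: 3 ≡ 3 and 11 ≡ 3 (mod 4), so (3/11) = −(11/3).
Reduce top mod 3: now compute (2/3).
Pull out 2: since 3 ≡ 3 (mod 8), (2/3) = -1.
Reached (1/3) = 1. Collecting the sign flips along the way, the symbol is +1.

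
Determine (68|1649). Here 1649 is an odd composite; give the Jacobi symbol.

Pull out 2^2: since 1649 ≡ 1 (mod 8), (2/1649) = +1, so (2/1649)^2 = +1.
Reciprocity: 17 ≡ 1 and 1649 ≡ 1 (mod 4), so (17/1649) = +(1649/17).
Reduce top mod 17: now compute (0/17).
Top reduces to 0: gcd > 1, so the symbol is 0.

0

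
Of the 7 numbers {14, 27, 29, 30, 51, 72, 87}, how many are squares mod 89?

2

(14/89) = -1 → non-residue.
(27/89) = -1 → non-residue.
(29/89) = -1 → non-residue.
(30/89) = -1 → non-residue.
(51/89) = -1 → non-residue.
(72/89) = +1 → QR.
(87/89) = +1 → QR.
Total quadratic residues among the 7: 2.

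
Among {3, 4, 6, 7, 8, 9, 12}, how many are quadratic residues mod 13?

(3/13) = +1 → QR.
(4/13) = +1 → QR.
(6/13) = -1 → non-residue.
(7/13) = -1 → non-residue.
(8/13) = -1 → non-residue.
(9/13) = +1 → QR.
(12/13) = +1 → QR.
Total quadratic residues among the 7: 4.

4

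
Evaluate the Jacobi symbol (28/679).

Pull out 2^2: since 679 ≡ 7 (mod 8), (2/679) = +1, so (2/679)^2 = +1.
Reciprocity: 7 ≡ 3 and 679 ≡ 3 (mod 4), so (7/679) = −(679/7).
Reduce top mod 7: now compute (0/7).
Top reduces to 0: gcd > 1, so the symbol is 0.

0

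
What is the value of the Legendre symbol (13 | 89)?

-1

Euler's criterion: (13/89) ≡ 13^44 (mod 89).
13^2 ≡ 80 (mod 89)
13^4 ≡ 81 (mod 89)
13^8 ≡ 64 (mod 89)
13^16 ≡ 2 (mod 89)
13^32 ≡ 4 (mod 89)
13^44 = 13^(32+8+4) ≡ 88 (mod 89).
Result is 88 ≡ −1, so (13/89) = −1.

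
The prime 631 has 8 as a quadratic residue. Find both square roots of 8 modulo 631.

188, 443

Since 631 ≡ 3 (mod 4), a square root of 8 is 8^((631+1)/4) = 8^158 mod 631.
Repeated squaring: 8^2≡64, 8^4≡310, 8^8≡188, 8^16≡8, 8^32≡64, 8^64≡310, 8^128≡188 (mod 631).
8^158 = 8^(128+16+8+4+2) ≡ 188 (mod 631).
Check: 188² = 35344 ≡ 8 (mod 631). The two roots are 188 and 443.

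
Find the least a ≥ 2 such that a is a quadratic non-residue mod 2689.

13

(2/2689) = +1, so 2 is a residue.
(3/2689) = +1, so 3 is a residue.
(4/2689) = +1, so 4 is a residue.
(5/2689) = +1, so 5 is a residue.
(6/2689) = +1, so 6 is a residue.
(7/2689) = +1, so 7 is a residue.
(8/2689) = +1, so 8 is a residue.
(9/2689) = +1, so 9 is a residue.
(10/2689) = +1, so 10 is a residue.
(11/2689) = +1, so 11 is a residue.
(12/2689) = +1, so 12 is a residue.
(13/2689) = −1, so 13 is the smallest positive non-residue mod 2689.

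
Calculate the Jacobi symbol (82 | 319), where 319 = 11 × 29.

1

Pull out 2: since 319 ≡ 7 (mod 8), (2/319) = +1.
Reciprocity: 41 ≡ 1 and 319 ≡ 3 (mod 4), so (41/319) = +(319/41).
Reduce top mod 41: now compute (32/41).
Pull out 2^5: since 41 ≡ 1 (mod 8), (2/41) = +1, so (2/41)^5 = +1.
Reached (1/41) = 1. Collecting the sign flips along the way, the symbol is +1.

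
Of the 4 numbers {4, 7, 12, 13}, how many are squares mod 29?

(4/29) = +1 → QR.
(7/29) = +1 → QR.
(12/29) = -1 → non-residue.
(13/29) = +1 → QR.
Total quadratic residues among the 4: 3.

3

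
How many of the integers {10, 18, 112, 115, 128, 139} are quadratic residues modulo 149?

(10/149) = -1 → non-residue.
(18/149) = -1 → non-residue.
(112/149) = +1 → QR.
(115/149) = -1 → non-residue.
(128/149) = -1 → non-residue.
(139/149) = -1 → non-residue.
Total quadratic residues among the 6: 1.

1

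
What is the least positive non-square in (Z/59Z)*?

(2/59) = −1, so 2 is the smallest positive non-residue mod 59.

2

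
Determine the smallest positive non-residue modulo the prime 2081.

3

(2/2081) = +1, so 2 is a residue.
(3/2081) = −1, so 3 is the smallest positive non-residue mod 2081.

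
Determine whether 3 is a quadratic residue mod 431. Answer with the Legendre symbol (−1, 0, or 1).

1

Euler's criterion: (3/431) ≡ 3^215 (mod 431).
3^2 ≡ 9 (mod 431)
3^4 ≡ 81 (mod 431)
3^8 ≡ 96 (mod 431)
3^16 ≡ 165 (mod 431)
3^32 ≡ 72 (mod 431)
3^64 ≡ 12 (mod 431)
3^128 ≡ 144 (mod 431)
3^215 = 3^(128+64+16+4+2+1) ≡ 1 (mod 431).
Result is 1, so (3/431) = 1.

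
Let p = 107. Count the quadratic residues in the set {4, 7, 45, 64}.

2

(4/107) = +1 → QR.
(7/107) = -1 → non-residue.
(45/107) = -1 → non-residue.
(64/107) = +1 → QR.
Total quadratic residues among the 4: 2.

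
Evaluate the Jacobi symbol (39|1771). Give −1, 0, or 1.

-1

Reciprocity: 39 ≡ 3 and 1771 ≡ 3 (mod 4), so (39/1771) = −(1771/39).
Reduce top mod 39: now compute (16/39).
Pull out 2^4: since 39 ≡ 7 (mod 8), (2/39) = +1, so (2/39)^4 = +1.
Reached (1/39) = 1. Collecting the sign flips along the way, the symbol is -1.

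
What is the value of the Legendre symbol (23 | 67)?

1

Reciprocity: 23 ≡ 3 and 67 ≡ 3 (mod 4), so (23/67) = −(67/23).
Reduce top mod 23: now compute (21/23).
Reciprocity: 21 ≡ 1 and 23 ≡ 3 (mod 4), so (21/23) = +(23/21).
Reduce top mod 21: now compute (2/21).
Pull out 2: since 21 ≡ 5 (mod 8), (2/21) = -1.
Reached (1/21) = 1. Collecting the sign flips along the way, the symbol is +1.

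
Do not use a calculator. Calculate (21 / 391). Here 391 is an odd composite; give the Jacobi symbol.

-1

Reciprocity: 21 ≡ 1 and 391 ≡ 3 (mod 4), so (21/391) = +(391/21).
Reduce top mod 21: now compute (13/21).
Reciprocity: 13 ≡ 1 and 21 ≡ 1 (mod 4), so (13/21) = +(21/13).
Reduce top mod 13: now compute (8/13).
Pull out 2^3: since 13 ≡ 5 (mod 8), (2/13) = -1, so (2/13)^3 = -1.
Reached (1/13) = 1. Collecting the sign flips along the way, the symbol is -1.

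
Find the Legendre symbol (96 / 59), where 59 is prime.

-1

First reduce: 96 ≡ 37 (mod 59).
Reciprocity: 37 ≡ 1 and 59 ≡ 3 (mod 4), so (37/59) = +(59/37).
Reduce top mod 37: now compute (22/37).
Pull out 2: since 37 ≡ 5 (mod 8), (2/37) = -1.
Reciprocity: 11 ≡ 3 and 37 ≡ 1 (mod 4), so (11/37) = +(37/11).
Reduce top mod 11: now compute (4/11).
Pull out 2^2: since 11 ≡ 3 (mod 8), (2/11) = -1, so (2/11)^2 = +1.
Reached (1/11) = 1. Collecting the sign flips along the way, the symbol is -1.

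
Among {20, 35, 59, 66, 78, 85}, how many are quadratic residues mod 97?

3

(20/97) = -1 → non-residue.
(35/97) = +1 → QR.
(59/97) = -1 → non-residue.
(66/97) = +1 → QR.
(78/97) = -1 → non-residue.
(85/97) = +1 → QR.
Total quadratic residues among the 6: 3.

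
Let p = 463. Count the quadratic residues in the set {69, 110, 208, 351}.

(69/463) = +1 → QR.
(110/463) = +1 → QR.
(208/463) = -1 → non-residue.
(351/463) = +1 → QR.
Total quadratic residues among the 4: 3.

3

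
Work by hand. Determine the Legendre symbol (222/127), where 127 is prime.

Euler's criterion: (222/127) ≡ 95^63 (mod 127).
95^2 ≡ 8 (mod 127)
95^4 ≡ 64 (mod 127)
95^8 ≡ 32 (mod 127)
95^16 ≡ 8 (mod 127)
95^32 ≡ 64 (mod 127)
95^63 = 95^(32+16+8+4+2+1) ≡ 126 (mod 127).
Result is 126 ≡ −1, so (222/127) = −1.

-1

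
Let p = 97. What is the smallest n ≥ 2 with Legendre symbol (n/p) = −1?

5

(2/97) = +1, so 2 is a residue.
(3/97) = +1, so 3 is a residue.
(4/97) = +1, so 4 is a residue.
(5/97) = −1, so 5 is the smallest positive non-residue mod 97.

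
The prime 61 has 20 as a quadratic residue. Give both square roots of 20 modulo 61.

61 ≡ 1 (mod 4), so we find a root by search.
Trying successive values, 9² = 81 ≡ 20 (mod 61). The other root is 61 − 9 = 52.

9, 52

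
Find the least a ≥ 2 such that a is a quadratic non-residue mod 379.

2

(2/379) = −1, so 2 is the smallest positive non-residue mod 379.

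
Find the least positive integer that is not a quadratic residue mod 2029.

(2/2029) = −1, so 2 is the smallest positive non-residue mod 2029.

2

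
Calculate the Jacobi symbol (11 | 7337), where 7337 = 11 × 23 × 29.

0

Reciprocity: 11 ≡ 3 and 7337 ≡ 1 (mod 4), so (11/7337) = +(7337/11).
Reduce top mod 11: now compute (0/11).
Top reduces to 0: gcd > 1, so the symbol is 0.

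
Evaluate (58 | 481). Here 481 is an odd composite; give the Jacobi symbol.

-1

Pull out 2: since 481 ≡ 1 (mod 8), (2/481) = +1.
Reciprocity: 29 ≡ 1 and 481 ≡ 1 (mod 4), so (29/481) = +(481/29).
Reduce top mod 29: now compute (17/29).
Reciprocity: 17 ≡ 1 and 29 ≡ 1 (mod 4), so (17/29) = +(29/17).
Reduce top mod 17: now compute (12/17).
Pull out 2^2: since 17 ≡ 1 (mod 8), (2/17) = +1, so (2/17)^2 = +1.
Reciprocity: 3 ≡ 3 and 17 ≡ 1 (mod 4), so (3/17) = +(17/3).
Reduce top mod 3: now compute (2/3).
Pull out 2: since 3 ≡ 3 (mod 8), (2/3) = -1.
Reached (1/3) = 1. Collecting the sign flips along the way, the symbol is -1.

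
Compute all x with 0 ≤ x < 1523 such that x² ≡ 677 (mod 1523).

508, 1015

Since 1523 ≡ 3 (mod 4), a square root of 677 is 677^((1523+1)/4) = 677^381 mod 1523.
Repeated squaring: 677^2≡1429, 677^4≡1221, 677^8≡1347, 677^16≡516, 677^32≡1254, 677^64≡780, 677^128≡723, 677^256≡340 (mod 1523).
677^381 = 677^(256+64+32+16+8+4+1) ≡ 508 (mod 1523).
Check: 508² = 258064 ≡ 677 (mod 1523). The two roots are 508 and 1015.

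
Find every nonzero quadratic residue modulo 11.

1, 3, 4, 5, 9

Square k = 1,…,5 (k and 11−k give the same square):
1²=1, 2²=4, 3²=9, 4²≡5, 5²≡3 (mod 11).
So the quadratic residues mod 11 are {1, 3, 4, 5, 9}.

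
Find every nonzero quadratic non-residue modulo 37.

2,5,6,8,13,14,15,17,18,19,20,22,23,24,29,31,32,35

Square k = 1,…,18 (k and 37−k give the same square):
1²=1, 2²=4, 3²=9, 4²=16, 5²=25, 6²=36, 7²≡12, 8²≡27, 9²≡7, 10²≡26, 11²≡10, 12²≡33, 13²≡21, 14²≡11, 15²≡3, 16²≡34, 17²≡30, 18²≡28 (mod 37).
The residues are {1, 3, 4, 7, 9, 10, 11, 12, 16, 21, 25, 26, 27, 28, 30, 33, 34, 36}; the non-residues are the remaining 18 nonzero classes.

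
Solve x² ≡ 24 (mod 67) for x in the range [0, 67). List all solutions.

15, 52

Since 67 ≡ 3 (mod 4), a square root of 24 is 24^((67+1)/4) = 24^17 mod 67.
Repeated squaring: 24^2≡40, 24^4≡59, 24^8≡64, 24^16≡9 (mod 67).
24^17 = 24^(16+1) ≡ 15 (mod 67).
Check: 15² = 225 ≡ 24 (mod 67). The two roots are 15 and 52.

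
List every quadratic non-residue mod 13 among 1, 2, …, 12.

2 5 6 7 8 11

Square k = 1,…,6 (k and 13−k give the same square):
1²=1, 2²=4, 3²=9, 4²≡3, 5²≡12, 6²≡10 (mod 13).
The residues are {1, 3, 4, 9, 10, 12}; the non-residues are the remaining 6 nonzero classes.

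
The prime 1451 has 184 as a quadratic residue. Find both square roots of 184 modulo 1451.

560, 891

Since 1451 ≡ 3 (mod 4), a square root of 184 is 184^((1451+1)/4) = 184^363 mod 1451.
Repeated squaring: 184^2≡483, 184^4≡1129, 184^8≡663, 184^16≡1367, 184^32≡1252, 184^64≡424, 184^128≡1303, 184^256≡139 (mod 1451).
184^363 = 184^(256+64+32+8+2+1) ≡ 891 (mod 1451).
Check: 891² = 793881 ≡ 184 (mod 1451). The two roots are 560 and 891.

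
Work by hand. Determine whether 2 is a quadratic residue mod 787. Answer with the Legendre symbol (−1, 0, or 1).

Pull out 2: since 787 ≡ 3 (mod 8), (2/787) = -1.
Reached (1/787) = 1. Collecting the sign flips along the way, the symbol is -1.

-1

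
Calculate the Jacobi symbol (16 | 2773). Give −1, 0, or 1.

Pull out 2^4: since 2773 ≡ 5 (mod 8), (2/2773) = -1, so (2/2773)^4 = +1.
Reached (1/2773) = 1. Collecting the sign flips along the way, the symbol is +1.

1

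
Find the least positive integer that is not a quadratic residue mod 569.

(2/569) = +1, so 2 is a residue.
(3/569) = −1, so 3 is the smallest positive non-residue mod 569.

3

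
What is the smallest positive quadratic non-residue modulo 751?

3

(2/751) = +1, so 2 is a residue.
(3/751) = −1, so 3 is the smallest positive non-residue mod 751.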